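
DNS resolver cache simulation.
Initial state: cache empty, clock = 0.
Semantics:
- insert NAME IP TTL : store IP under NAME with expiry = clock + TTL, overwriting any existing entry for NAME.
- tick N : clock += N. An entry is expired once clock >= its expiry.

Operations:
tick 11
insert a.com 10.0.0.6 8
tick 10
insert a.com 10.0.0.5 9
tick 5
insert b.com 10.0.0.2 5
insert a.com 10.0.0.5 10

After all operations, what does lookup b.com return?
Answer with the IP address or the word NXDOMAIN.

Op 1: tick 11 -> clock=11.
Op 2: insert a.com -> 10.0.0.6 (expiry=11+8=19). clock=11
Op 3: tick 10 -> clock=21. purged={a.com}
Op 4: insert a.com -> 10.0.0.5 (expiry=21+9=30). clock=21
Op 5: tick 5 -> clock=26.
Op 6: insert b.com -> 10.0.0.2 (expiry=26+5=31). clock=26
Op 7: insert a.com -> 10.0.0.5 (expiry=26+10=36). clock=26
lookup b.com: present, ip=10.0.0.2 expiry=31 > clock=26

Answer: 10.0.0.2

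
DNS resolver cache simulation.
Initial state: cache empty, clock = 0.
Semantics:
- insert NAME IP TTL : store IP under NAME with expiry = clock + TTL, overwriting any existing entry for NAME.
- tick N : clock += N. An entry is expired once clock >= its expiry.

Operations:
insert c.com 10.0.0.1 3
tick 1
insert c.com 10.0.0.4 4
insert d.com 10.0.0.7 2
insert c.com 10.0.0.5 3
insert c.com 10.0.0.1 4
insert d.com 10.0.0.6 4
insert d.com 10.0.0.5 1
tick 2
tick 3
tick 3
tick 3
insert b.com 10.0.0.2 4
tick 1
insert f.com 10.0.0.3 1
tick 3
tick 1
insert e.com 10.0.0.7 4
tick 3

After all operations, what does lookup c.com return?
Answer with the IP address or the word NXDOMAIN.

Answer: NXDOMAIN

Derivation:
Op 1: insert c.com -> 10.0.0.1 (expiry=0+3=3). clock=0
Op 2: tick 1 -> clock=1.
Op 3: insert c.com -> 10.0.0.4 (expiry=1+4=5). clock=1
Op 4: insert d.com -> 10.0.0.7 (expiry=1+2=3). clock=1
Op 5: insert c.com -> 10.0.0.5 (expiry=1+3=4). clock=1
Op 6: insert c.com -> 10.0.0.1 (expiry=1+4=5). clock=1
Op 7: insert d.com -> 10.0.0.6 (expiry=1+4=5). clock=1
Op 8: insert d.com -> 10.0.0.5 (expiry=1+1=2). clock=1
Op 9: tick 2 -> clock=3. purged={d.com}
Op 10: tick 3 -> clock=6. purged={c.com}
Op 11: tick 3 -> clock=9.
Op 12: tick 3 -> clock=12.
Op 13: insert b.com -> 10.0.0.2 (expiry=12+4=16). clock=12
Op 14: tick 1 -> clock=13.
Op 15: insert f.com -> 10.0.0.3 (expiry=13+1=14). clock=13
Op 16: tick 3 -> clock=16. purged={b.com,f.com}
Op 17: tick 1 -> clock=17.
Op 18: insert e.com -> 10.0.0.7 (expiry=17+4=21). clock=17
Op 19: tick 3 -> clock=20.
lookup c.com: not in cache (expired or never inserted)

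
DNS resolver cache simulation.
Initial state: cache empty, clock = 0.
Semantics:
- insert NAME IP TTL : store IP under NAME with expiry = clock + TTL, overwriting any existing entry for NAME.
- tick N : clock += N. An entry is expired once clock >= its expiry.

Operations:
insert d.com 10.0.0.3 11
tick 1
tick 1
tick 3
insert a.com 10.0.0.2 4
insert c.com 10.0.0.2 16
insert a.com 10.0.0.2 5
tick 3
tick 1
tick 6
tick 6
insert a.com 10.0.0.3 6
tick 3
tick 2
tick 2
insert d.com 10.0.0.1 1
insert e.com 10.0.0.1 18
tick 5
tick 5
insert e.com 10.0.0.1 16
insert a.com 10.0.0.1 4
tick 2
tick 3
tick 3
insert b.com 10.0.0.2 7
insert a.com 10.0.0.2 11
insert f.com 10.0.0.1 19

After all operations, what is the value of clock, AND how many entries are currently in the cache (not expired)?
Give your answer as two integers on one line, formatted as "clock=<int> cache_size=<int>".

Answer: clock=46 cache_size=4

Derivation:
Op 1: insert d.com -> 10.0.0.3 (expiry=0+11=11). clock=0
Op 2: tick 1 -> clock=1.
Op 3: tick 1 -> clock=2.
Op 4: tick 3 -> clock=5.
Op 5: insert a.com -> 10.0.0.2 (expiry=5+4=9). clock=5
Op 6: insert c.com -> 10.0.0.2 (expiry=5+16=21). clock=5
Op 7: insert a.com -> 10.0.0.2 (expiry=5+5=10). clock=5
Op 8: tick 3 -> clock=8.
Op 9: tick 1 -> clock=9.
Op 10: tick 6 -> clock=15. purged={a.com,d.com}
Op 11: tick 6 -> clock=21. purged={c.com}
Op 12: insert a.com -> 10.0.0.3 (expiry=21+6=27). clock=21
Op 13: tick 3 -> clock=24.
Op 14: tick 2 -> clock=26.
Op 15: tick 2 -> clock=28. purged={a.com}
Op 16: insert d.com -> 10.0.0.1 (expiry=28+1=29). clock=28
Op 17: insert e.com -> 10.0.0.1 (expiry=28+18=46). clock=28
Op 18: tick 5 -> clock=33. purged={d.com}
Op 19: tick 5 -> clock=38.
Op 20: insert e.com -> 10.0.0.1 (expiry=38+16=54). clock=38
Op 21: insert a.com -> 10.0.0.1 (expiry=38+4=42). clock=38
Op 22: tick 2 -> clock=40.
Op 23: tick 3 -> clock=43. purged={a.com}
Op 24: tick 3 -> clock=46.
Op 25: insert b.com -> 10.0.0.2 (expiry=46+7=53). clock=46
Op 26: insert a.com -> 10.0.0.2 (expiry=46+11=57). clock=46
Op 27: insert f.com -> 10.0.0.1 (expiry=46+19=65). clock=46
Final clock = 46
Final cache (unexpired): {a.com,b.com,e.com,f.com} -> size=4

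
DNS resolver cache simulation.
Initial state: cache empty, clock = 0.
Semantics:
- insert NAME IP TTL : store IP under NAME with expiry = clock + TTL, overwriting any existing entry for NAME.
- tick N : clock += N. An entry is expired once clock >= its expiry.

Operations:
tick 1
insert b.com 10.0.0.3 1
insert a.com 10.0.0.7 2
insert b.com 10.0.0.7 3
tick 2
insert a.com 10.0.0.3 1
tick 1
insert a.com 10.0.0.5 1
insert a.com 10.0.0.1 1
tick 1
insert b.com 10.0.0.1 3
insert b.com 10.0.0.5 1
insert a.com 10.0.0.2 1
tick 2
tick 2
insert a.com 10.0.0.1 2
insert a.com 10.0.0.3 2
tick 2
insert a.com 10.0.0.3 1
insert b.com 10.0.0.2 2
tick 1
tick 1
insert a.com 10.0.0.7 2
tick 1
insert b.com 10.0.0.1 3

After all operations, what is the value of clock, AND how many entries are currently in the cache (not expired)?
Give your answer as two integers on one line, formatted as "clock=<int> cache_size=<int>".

Op 1: tick 1 -> clock=1.
Op 2: insert b.com -> 10.0.0.3 (expiry=1+1=2). clock=1
Op 3: insert a.com -> 10.0.0.7 (expiry=1+2=3). clock=1
Op 4: insert b.com -> 10.0.0.7 (expiry=1+3=4). clock=1
Op 5: tick 2 -> clock=3. purged={a.com}
Op 6: insert a.com -> 10.0.0.3 (expiry=3+1=4). clock=3
Op 7: tick 1 -> clock=4. purged={a.com,b.com}
Op 8: insert a.com -> 10.0.0.5 (expiry=4+1=5). clock=4
Op 9: insert a.com -> 10.0.0.1 (expiry=4+1=5). clock=4
Op 10: tick 1 -> clock=5. purged={a.com}
Op 11: insert b.com -> 10.0.0.1 (expiry=5+3=8). clock=5
Op 12: insert b.com -> 10.0.0.5 (expiry=5+1=6). clock=5
Op 13: insert a.com -> 10.0.0.2 (expiry=5+1=6). clock=5
Op 14: tick 2 -> clock=7. purged={a.com,b.com}
Op 15: tick 2 -> clock=9.
Op 16: insert a.com -> 10.0.0.1 (expiry=9+2=11). clock=9
Op 17: insert a.com -> 10.0.0.3 (expiry=9+2=11). clock=9
Op 18: tick 2 -> clock=11. purged={a.com}
Op 19: insert a.com -> 10.0.0.3 (expiry=11+1=12). clock=11
Op 20: insert b.com -> 10.0.0.2 (expiry=11+2=13). clock=11
Op 21: tick 1 -> clock=12. purged={a.com}
Op 22: tick 1 -> clock=13. purged={b.com}
Op 23: insert a.com -> 10.0.0.7 (expiry=13+2=15). clock=13
Op 24: tick 1 -> clock=14.
Op 25: insert b.com -> 10.0.0.1 (expiry=14+3=17). clock=14
Final clock = 14
Final cache (unexpired): {a.com,b.com} -> size=2

Answer: clock=14 cache_size=2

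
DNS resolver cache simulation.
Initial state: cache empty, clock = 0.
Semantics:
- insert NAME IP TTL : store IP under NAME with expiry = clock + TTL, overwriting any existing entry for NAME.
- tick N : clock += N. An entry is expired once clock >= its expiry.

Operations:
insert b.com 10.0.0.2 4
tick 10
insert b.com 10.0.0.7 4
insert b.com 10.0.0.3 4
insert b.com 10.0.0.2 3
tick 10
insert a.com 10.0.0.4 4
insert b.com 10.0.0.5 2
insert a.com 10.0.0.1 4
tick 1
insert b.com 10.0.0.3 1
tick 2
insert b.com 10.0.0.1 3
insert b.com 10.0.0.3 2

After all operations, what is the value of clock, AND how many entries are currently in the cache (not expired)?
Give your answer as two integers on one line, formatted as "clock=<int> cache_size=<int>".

Op 1: insert b.com -> 10.0.0.2 (expiry=0+4=4). clock=0
Op 2: tick 10 -> clock=10. purged={b.com}
Op 3: insert b.com -> 10.0.0.7 (expiry=10+4=14). clock=10
Op 4: insert b.com -> 10.0.0.3 (expiry=10+4=14). clock=10
Op 5: insert b.com -> 10.0.0.2 (expiry=10+3=13). clock=10
Op 6: tick 10 -> clock=20. purged={b.com}
Op 7: insert a.com -> 10.0.0.4 (expiry=20+4=24). clock=20
Op 8: insert b.com -> 10.0.0.5 (expiry=20+2=22). clock=20
Op 9: insert a.com -> 10.0.0.1 (expiry=20+4=24). clock=20
Op 10: tick 1 -> clock=21.
Op 11: insert b.com -> 10.0.0.3 (expiry=21+1=22). clock=21
Op 12: tick 2 -> clock=23. purged={b.com}
Op 13: insert b.com -> 10.0.0.1 (expiry=23+3=26). clock=23
Op 14: insert b.com -> 10.0.0.3 (expiry=23+2=25). clock=23
Final clock = 23
Final cache (unexpired): {a.com,b.com} -> size=2

Answer: clock=23 cache_size=2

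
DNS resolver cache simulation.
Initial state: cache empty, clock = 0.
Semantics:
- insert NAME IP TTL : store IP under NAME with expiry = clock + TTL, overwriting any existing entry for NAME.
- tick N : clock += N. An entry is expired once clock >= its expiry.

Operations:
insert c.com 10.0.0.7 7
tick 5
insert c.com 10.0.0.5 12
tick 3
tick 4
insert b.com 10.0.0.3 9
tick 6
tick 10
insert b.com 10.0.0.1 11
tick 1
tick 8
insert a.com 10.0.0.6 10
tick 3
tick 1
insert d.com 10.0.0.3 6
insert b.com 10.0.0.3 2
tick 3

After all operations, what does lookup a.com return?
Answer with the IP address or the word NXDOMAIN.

Answer: 10.0.0.6

Derivation:
Op 1: insert c.com -> 10.0.0.7 (expiry=0+7=7). clock=0
Op 2: tick 5 -> clock=5.
Op 3: insert c.com -> 10.0.0.5 (expiry=5+12=17). clock=5
Op 4: tick 3 -> clock=8.
Op 5: tick 4 -> clock=12.
Op 6: insert b.com -> 10.0.0.3 (expiry=12+9=21). clock=12
Op 7: tick 6 -> clock=18. purged={c.com}
Op 8: tick 10 -> clock=28. purged={b.com}
Op 9: insert b.com -> 10.0.0.1 (expiry=28+11=39). clock=28
Op 10: tick 1 -> clock=29.
Op 11: tick 8 -> clock=37.
Op 12: insert a.com -> 10.0.0.6 (expiry=37+10=47). clock=37
Op 13: tick 3 -> clock=40. purged={b.com}
Op 14: tick 1 -> clock=41.
Op 15: insert d.com -> 10.0.0.3 (expiry=41+6=47). clock=41
Op 16: insert b.com -> 10.0.0.3 (expiry=41+2=43). clock=41
Op 17: tick 3 -> clock=44. purged={b.com}
lookup a.com: present, ip=10.0.0.6 expiry=47 > clock=44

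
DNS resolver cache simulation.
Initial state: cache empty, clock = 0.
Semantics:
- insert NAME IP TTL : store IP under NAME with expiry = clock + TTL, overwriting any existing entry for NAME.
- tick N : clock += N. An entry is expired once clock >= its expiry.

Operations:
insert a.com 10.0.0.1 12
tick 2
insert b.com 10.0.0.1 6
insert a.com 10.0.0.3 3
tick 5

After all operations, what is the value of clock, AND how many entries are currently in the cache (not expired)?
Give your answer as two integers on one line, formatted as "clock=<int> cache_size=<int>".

Op 1: insert a.com -> 10.0.0.1 (expiry=0+12=12). clock=0
Op 2: tick 2 -> clock=2.
Op 3: insert b.com -> 10.0.0.1 (expiry=2+6=8). clock=2
Op 4: insert a.com -> 10.0.0.3 (expiry=2+3=5). clock=2
Op 5: tick 5 -> clock=7. purged={a.com}
Final clock = 7
Final cache (unexpired): {b.com} -> size=1

Answer: clock=7 cache_size=1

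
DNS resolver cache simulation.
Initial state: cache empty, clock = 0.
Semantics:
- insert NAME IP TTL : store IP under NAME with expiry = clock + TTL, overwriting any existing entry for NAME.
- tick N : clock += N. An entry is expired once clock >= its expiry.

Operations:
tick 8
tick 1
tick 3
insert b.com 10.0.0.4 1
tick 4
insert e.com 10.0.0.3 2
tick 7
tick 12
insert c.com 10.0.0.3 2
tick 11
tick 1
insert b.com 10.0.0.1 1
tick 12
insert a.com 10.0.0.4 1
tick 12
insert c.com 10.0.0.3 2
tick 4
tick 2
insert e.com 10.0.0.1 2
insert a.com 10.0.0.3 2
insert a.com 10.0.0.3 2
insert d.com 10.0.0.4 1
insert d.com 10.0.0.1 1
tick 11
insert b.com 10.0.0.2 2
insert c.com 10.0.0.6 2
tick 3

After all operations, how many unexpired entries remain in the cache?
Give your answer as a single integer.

Answer: 0

Derivation:
Op 1: tick 8 -> clock=8.
Op 2: tick 1 -> clock=9.
Op 3: tick 3 -> clock=12.
Op 4: insert b.com -> 10.0.0.4 (expiry=12+1=13). clock=12
Op 5: tick 4 -> clock=16. purged={b.com}
Op 6: insert e.com -> 10.0.0.3 (expiry=16+2=18). clock=16
Op 7: tick 7 -> clock=23. purged={e.com}
Op 8: tick 12 -> clock=35.
Op 9: insert c.com -> 10.0.0.3 (expiry=35+2=37). clock=35
Op 10: tick 11 -> clock=46. purged={c.com}
Op 11: tick 1 -> clock=47.
Op 12: insert b.com -> 10.0.0.1 (expiry=47+1=48). clock=47
Op 13: tick 12 -> clock=59. purged={b.com}
Op 14: insert a.com -> 10.0.0.4 (expiry=59+1=60). clock=59
Op 15: tick 12 -> clock=71. purged={a.com}
Op 16: insert c.com -> 10.0.0.3 (expiry=71+2=73). clock=71
Op 17: tick 4 -> clock=75. purged={c.com}
Op 18: tick 2 -> clock=77.
Op 19: insert e.com -> 10.0.0.1 (expiry=77+2=79). clock=77
Op 20: insert a.com -> 10.0.0.3 (expiry=77+2=79). clock=77
Op 21: insert a.com -> 10.0.0.3 (expiry=77+2=79). clock=77
Op 22: insert d.com -> 10.0.0.4 (expiry=77+1=78). clock=77
Op 23: insert d.com -> 10.0.0.1 (expiry=77+1=78). clock=77
Op 24: tick 11 -> clock=88. purged={a.com,d.com,e.com}
Op 25: insert b.com -> 10.0.0.2 (expiry=88+2=90). clock=88
Op 26: insert c.com -> 10.0.0.6 (expiry=88+2=90). clock=88
Op 27: tick 3 -> clock=91. purged={b.com,c.com}
Final cache (unexpired): {} -> size=0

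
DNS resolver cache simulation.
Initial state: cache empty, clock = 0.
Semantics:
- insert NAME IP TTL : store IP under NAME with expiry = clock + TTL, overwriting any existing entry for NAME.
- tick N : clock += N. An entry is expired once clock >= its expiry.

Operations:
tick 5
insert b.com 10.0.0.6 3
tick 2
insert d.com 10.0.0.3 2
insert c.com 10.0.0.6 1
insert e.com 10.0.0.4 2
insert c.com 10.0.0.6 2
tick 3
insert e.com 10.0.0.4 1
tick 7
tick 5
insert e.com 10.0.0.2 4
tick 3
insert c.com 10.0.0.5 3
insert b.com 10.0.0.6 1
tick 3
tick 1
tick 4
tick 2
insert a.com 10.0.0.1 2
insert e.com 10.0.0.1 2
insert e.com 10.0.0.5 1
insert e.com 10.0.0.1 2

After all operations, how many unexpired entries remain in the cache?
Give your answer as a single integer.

Op 1: tick 5 -> clock=5.
Op 2: insert b.com -> 10.0.0.6 (expiry=5+3=8). clock=5
Op 3: tick 2 -> clock=7.
Op 4: insert d.com -> 10.0.0.3 (expiry=7+2=9). clock=7
Op 5: insert c.com -> 10.0.0.6 (expiry=7+1=8). clock=7
Op 6: insert e.com -> 10.0.0.4 (expiry=7+2=9). clock=7
Op 7: insert c.com -> 10.0.0.6 (expiry=7+2=9). clock=7
Op 8: tick 3 -> clock=10. purged={b.com,c.com,d.com,e.com}
Op 9: insert e.com -> 10.0.0.4 (expiry=10+1=11). clock=10
Op 10: tick 7 -> clock=17. purged={e.com}
Op 11: tick 5 -> clock=22.
Op 12: insert e.com -> 10.0.0.2 (expiry=22+4=26). clock=22
Op 13: tick 3 -> clock=25.
Op 14: insert c.com -> 10.0.0.5 (expiry=25+3=28). clock=25
Op 15: insert b.com -> 10.0.0.6 (expiry=25+1=26). clock=25
Op 16: tick 3 -> clock=28. purged={b.com,c.com,e.com}
Op 17: tick 1 -> clock=29.
Op 18: tick 4 -> clock=33.
Op 19: tick 2 -> clock=35.
Op 20: insert a.com -> 10.0.0.1 (expiry=35+2=37). clock=35
Op 21: insert e.com -> 10.0.0.1 (expiry=35+2=37). clock=35
Op 22: insert e.com -> 10.0.0.5 (expiry=35+1=36). clock=35
Op 23: insert e.com -> 10.0.0.1 (expiry=35+2=37). clock=35
Final cache (unexpired): {a.com,e.com} -> size=2

Answer: 2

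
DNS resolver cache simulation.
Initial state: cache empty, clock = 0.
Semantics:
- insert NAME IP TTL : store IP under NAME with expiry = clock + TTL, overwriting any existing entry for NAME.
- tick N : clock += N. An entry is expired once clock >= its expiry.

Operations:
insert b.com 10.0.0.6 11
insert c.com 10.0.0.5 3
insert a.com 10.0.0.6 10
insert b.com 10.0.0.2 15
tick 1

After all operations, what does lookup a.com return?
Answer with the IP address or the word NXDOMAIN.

Answer: 10.0.0.6

Derivation:
Op 1: insert b.com -> 10.0.0.6 (expiry=0+11=11). clock=0
Op 2: insert c.com -> 10.0.0.5 (expiry=0+3=3). clock=0
Op 3: insert a.com -> 10.0.0.6 (expiry=0+10=10). clock=0
Op 4: insert b.com -> 10.0.0.2 (expiry=0+15=15). clock=0
Op 5: tick 1 -> clock=1.
lookup a.com: present, ip=10.0.0.6 expiry=10 > clock=1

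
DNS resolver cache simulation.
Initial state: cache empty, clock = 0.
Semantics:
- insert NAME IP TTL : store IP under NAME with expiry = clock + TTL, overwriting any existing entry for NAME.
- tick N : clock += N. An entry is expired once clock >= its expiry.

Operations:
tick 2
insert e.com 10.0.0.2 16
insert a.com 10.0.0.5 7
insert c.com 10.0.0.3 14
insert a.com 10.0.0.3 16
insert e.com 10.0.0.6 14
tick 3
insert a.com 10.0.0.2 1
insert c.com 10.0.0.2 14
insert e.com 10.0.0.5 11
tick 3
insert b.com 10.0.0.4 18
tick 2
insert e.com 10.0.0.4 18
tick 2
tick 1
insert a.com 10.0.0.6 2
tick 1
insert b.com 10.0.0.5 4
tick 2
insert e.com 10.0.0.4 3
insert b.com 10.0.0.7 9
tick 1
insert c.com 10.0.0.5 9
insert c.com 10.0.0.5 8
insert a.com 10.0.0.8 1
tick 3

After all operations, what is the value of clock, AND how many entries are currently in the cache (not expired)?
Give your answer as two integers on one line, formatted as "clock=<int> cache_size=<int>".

Answer: clock=20 cache_size=2

Derivation:
Op 1: tick 2 -> clock=2.
Op 2: insert e.com -> 10.0.0.2 (expiry=2+16=18). clock=2
Op 3: insert a.com -> 10.0.0.5 (expiry=2+7=9). clock=2
Op 4: insert c.com -> 10.0.0.3 (expiry=2+14=16). clock=2
Op 5: insert a.com -> 10.0.0.3 (expiry=2+16=18). clock=2
Op 6: insert e.com -> 10.0.0.6 (expiry=2+14=16). clock=2
Op 7: tick 3 -> clock=5.
Op 8: insert a.com -> 10.0.0.2 (expiry=5+1=6). clock=5
Op 9: insert c.com -> 10.0.0.2 (expiry=5+14=19). clock=5
Op 10: insert e.com -> 10.0.0.5 (expiry=5+11=16). clock=5
Op 11: tick 3 -> clock=8. purged={a.com}
Op 12: insert b.com -> 10.0.0.4 (expiry=8+18=26). clock=8
Op 13: tick 2 -> clock=10.
Op 14: insert e.com -> 10.0.0.4 (expiry=10+18=28). clock=10
Op 15: tick 2 -> clock=12.
Op 16: tick 1 -> clock=13.
Op 17: insert a.com -> 10.0.0.6 (expiry=13+2=15). clock=13
Op 18: tick 1 -> clock=14.
Op 19: insert b.com -> 10.0.0.5 (expiry=14+4=18). clock=14
Op 20: tick 2 -> clock=16. purged={a.com}
Op 21: insert e.com -> 10.0.0.4 (expiry=16+3=19). clock=16
Op 22: insert b.com -> 10.0.0.7 (expiry=16+9=25). clock=16
Op 23: tick 1 -> clock=17.
Op 24: insert c.com -> 10.0.0.5 (expiry=17+9=26). clock=17
Op 25: insert c.com -> 10.0.0.5 (expiry=17+8=25). clock=17
Op 26: insert a.com -> 10.0.0.8 (expiry=17+1=18). clock=17
Op 27: tick 3 -> clock=20. purged={a.com,e.com}
Final clock = 20
Final cache (unexpired): {b.com,c.com} -> size=2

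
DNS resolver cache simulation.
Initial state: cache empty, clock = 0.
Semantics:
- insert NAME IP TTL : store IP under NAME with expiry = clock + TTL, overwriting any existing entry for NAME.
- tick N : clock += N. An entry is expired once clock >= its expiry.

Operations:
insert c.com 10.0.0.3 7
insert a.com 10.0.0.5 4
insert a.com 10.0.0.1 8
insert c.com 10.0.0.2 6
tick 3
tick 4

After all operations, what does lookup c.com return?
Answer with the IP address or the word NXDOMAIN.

Op 1: insert c.com -> 10.0.0.3 (expiry=0+7=7). clock=0
Op 2: insert a.com -> 10.0.0.5 (expiry=0+4=4). clock=0
Op 3: insert a.com -> 10.0.0.1 (expiry=0+8=8). clock=0
Op 4: insert c.com -> 10.0.0.2 (expiry=0+6=6). clock=0
Op 5: tick 3 -> clock=3.
Op 6: tick 4 -> clock=7. purged={c.com}
lookup c.com: not in cache (expired or never inserted)

Answer: NXDOMAIN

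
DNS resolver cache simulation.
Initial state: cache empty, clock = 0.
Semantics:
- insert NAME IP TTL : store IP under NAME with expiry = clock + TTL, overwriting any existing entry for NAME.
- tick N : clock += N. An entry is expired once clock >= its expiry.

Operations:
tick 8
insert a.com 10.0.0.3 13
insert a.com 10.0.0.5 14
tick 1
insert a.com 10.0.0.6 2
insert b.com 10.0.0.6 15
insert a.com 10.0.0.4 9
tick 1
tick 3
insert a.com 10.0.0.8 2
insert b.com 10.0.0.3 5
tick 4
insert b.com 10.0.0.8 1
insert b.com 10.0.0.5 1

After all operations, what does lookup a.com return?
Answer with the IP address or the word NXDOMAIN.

Op 1: tick 8 -> clock=8.
Op 2: insert a.com -> 10.0.0.3 (expiry=8+13=21). clock=8
Op 3: insert a.com -> 10.0.0.5 (expiry=8+14=22). clock=8
Op 4: tick 1 -> clock=9.
Op 5: insert a.com -> 10.0.0.6 (expiry=9+2=11). clock=9
Op 6: insert b.com -> 10.0.0.6 (expiry=9+15=24). clock=9
Op 7: insert a.com -> 10.0.0.4 (expiry=9+9=18). clock=9
Op 8: tick 1 -> clock=10.
Op 9: tick 3 -> clock=13.
Op 10: insert a.com -> 10.0.0.8 (expiry=13+2=15). clock=13
Op 11: insert b.com -> 10.0.0.3 (expiry=13+5=18). clock=13
Op 12: tick 4 -> clock=17. purged={a.com}
Op 13: insert b.com -> 10.0.0.8 (expiry=17+1=18). clock=17
Op 14: insert b.com -> 10.0.0.5 (expiry=17+1=18). clock=17
lookup a.com: not in cache (expired or never inserted)

Answer: NXDOMAIN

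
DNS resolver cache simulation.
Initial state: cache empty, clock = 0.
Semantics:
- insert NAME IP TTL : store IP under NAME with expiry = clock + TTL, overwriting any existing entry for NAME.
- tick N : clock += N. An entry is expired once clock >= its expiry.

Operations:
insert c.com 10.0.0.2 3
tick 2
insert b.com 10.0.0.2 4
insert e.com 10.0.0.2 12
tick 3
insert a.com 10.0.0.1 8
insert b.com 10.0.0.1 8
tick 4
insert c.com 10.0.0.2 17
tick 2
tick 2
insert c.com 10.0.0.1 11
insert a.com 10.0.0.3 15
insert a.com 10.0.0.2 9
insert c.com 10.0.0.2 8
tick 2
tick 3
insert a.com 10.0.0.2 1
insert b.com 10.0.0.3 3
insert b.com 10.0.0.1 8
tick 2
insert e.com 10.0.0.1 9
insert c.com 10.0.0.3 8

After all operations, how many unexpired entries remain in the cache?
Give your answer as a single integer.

Answer: 3

Derivation:
Op 1: insert c.com -> 10.0.0.2 (expiry=0+3=3). clock=0
Op 2: tick 2 -> clock=2.
Op 3: insert b.com -> 10.0.0.2 (expiry=2+4=6). clock=2
Op 4: insert e.com -> 10.0.0.2 (expiry=2+12=14). clock=2
Op 5: tick 3 -> clock=5. purged={c.com}
Op 6: insert a.com -> 10.0.0.1 (expiry=5+8=13). clock=5
Op 7: insert b.com -> 10.0.0.1 (expiry=5+8=13). clock=5
Op 8: tick 4 -> clock=9.
Op 9: insert c.com -> 10.0.0.2 (expiry=9+17=26). clock=9
Op 10: tick 2 -> clock=11.
Op 11: tick 2 -> clock=13. purged={a.com,b.com}
Op 12: insert c.com -> 10.0.0.1 (expiry=13+11=24). clock=13
Op 13: insert a.com -> 10.0.0.3 (expiry=13+15=28). clock=13
Op 14: insert a.com -> 10.0.0.2 (expiry=13+9=22). clock=13
Op 15: insert c.com -> 10.0.0.2 (expiry=13+8=21). clock=13
Op 16: tick 2 -> clock=15. purged={e.com}
Op 17: tick 3 -> clock=18.
Op 18: insert a.com -> 10.0.0.2 (expiry=18+1=19). clock=18
Op 19: insert b.com -> 10.0.0.3 (expiry=18+3=21). clock=18
Op 20: insert b.com -> 10.0.0.1 (expiry=18+8=26). clock=18
Op 21: tick 2 -> clock=20. purged={a.com}
Op 22: insert e.com -> 10.0.0.1 (expiry=20+9=29). clock=20
Op 23: insert c.com -> 10.0.0.3 (expiry=20+8=28). clock=20
Final cache (unexpired): {b.com,c.com,e.com} -> size=3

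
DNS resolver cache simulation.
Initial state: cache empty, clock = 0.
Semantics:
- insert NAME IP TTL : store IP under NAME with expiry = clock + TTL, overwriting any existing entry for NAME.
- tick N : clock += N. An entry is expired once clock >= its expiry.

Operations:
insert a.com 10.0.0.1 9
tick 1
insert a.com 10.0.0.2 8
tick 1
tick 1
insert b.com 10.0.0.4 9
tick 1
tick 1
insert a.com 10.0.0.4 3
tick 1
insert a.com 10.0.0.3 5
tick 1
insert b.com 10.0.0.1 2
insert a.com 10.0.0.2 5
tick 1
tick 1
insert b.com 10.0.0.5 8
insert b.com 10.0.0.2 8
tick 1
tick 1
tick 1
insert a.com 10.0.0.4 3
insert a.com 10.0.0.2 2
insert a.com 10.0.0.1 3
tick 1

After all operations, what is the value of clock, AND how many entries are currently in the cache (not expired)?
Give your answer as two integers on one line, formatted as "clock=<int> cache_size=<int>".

Answer: clock=13 cache_size=2

Derivation:
Op 1: insert a.com -> 10.0.0.1 (expiry=0+9=9). clock=0
Op 2: tick 1 -> clock=1.
Op 3: insert a.com -> 10.0.0.2 (expiry=1+8=9). clock=1
Op 4: tick 1 -> clock=2.
Op 5: tick 1 -> clock=3.
Op 6: insert b.com -> 10.0.0.4 (expiry=3+9=12). clock=3
Op 7: tick 1 -> clock=4.
Op 8: tick 1 -> clock=5.
Op 9: insert a.com -> 10.0.0.4 (expiry=5+3=8). clock=5
Op 10: tick 1 -> clock=6.
Op 11: insert a.com -> 10.0.0.3 (expiry=6+5=11). clock=6
Op 12: tick 1 -> clock=7.
Op 13: insert b.com -> 10.0.0.1 (expiry=7+2=9). clock=7
Op 14: insert a.com -> 10.0.0.2 (expiry=7+5=12). clock=7
Op 15: tick 1 -> clock=8.
Op 16: tick 1 -> clock=9. purged={b.com}
Op 17: insert b.com -> 10.0.0.5 (expiry=9+8=17). clock=9
Op 18: insert b.com -> 10.0.0.2 (expiry=9+8=17). clock=9
Op 19: tick 1 -> clock=10.
Op 20: tick 1 -> clock=11.
Op 21: tick 1 -> clock=12. purged={a.com}
Op 22: insert a.com -> 10.0.0.4 (expiry=12+3=15). clock=12
Op 23: insert a.com -> 10.0.0.2 (expiry=12+2=14). clock=12
Op 24: insert a.com -> 10.0.0.1 (expiry=12+3=15). clock=12
Op 25: tick 1 -> clock=13.
Final clock = 13
Final cache (unexpired): {a.com,b.com} -> size=2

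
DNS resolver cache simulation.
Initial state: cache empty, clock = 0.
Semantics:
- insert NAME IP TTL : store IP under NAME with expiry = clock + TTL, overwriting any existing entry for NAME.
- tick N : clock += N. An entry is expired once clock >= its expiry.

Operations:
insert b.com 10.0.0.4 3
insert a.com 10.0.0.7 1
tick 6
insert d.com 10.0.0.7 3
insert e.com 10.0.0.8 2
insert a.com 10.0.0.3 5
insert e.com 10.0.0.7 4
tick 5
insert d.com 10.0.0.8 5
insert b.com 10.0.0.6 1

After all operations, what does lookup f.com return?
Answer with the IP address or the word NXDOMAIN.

Answer: NXDOMAIN

Derivation:
Op 1: insert b.com -> 10.0.0.4 (expiry=0+3=3). clock=0
Op 2: insert a.com -> 10.0.0.7 (expiry=0+1=1). clock=0
Op 3: tick 6 -> clock=6. purged={a.com,b.com}
Op 4: insert d.com -> 10.0.0.7 (expiry=6+3=9). clock=6
Op 5: insert e.com -> 10.0.0.8 (expiry=6+2=8). clock=6
Op 6: insert a.com -> 10.0.0.3 (expiry=6+5=11). clock=6
Op 7: insert e.com -> 10.0.0.7 (expiry=6+4=10). clock=6
Op 8: tick 5 -> clock=11. purged={a.com,d.com,e.com}
Op 9: insert d.com -> 10.0.0.8 (expiry=11+5=16). clock=11
Op 10: insert b.com -> 10.0.0.6 (expiry=11+1=12). clock=11
lookup f.com: not in cache (expired or never inserted)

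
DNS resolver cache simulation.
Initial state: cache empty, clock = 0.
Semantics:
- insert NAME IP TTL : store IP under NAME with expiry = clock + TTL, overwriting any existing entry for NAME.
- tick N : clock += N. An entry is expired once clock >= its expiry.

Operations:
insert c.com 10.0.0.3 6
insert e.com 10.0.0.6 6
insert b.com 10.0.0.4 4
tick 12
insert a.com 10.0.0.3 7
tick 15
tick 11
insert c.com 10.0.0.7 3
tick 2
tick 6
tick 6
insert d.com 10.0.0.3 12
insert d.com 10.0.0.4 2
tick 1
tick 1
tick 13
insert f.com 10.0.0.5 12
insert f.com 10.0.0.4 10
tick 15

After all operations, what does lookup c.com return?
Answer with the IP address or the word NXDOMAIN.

Answer: NXDOMAIN

Derivation:
Op 1: insert c.com -> 10.0.0.3 (expiry=0+6=6). clock=0
Op 2: insert e.com -> 10.0.0.6 (expiry=0+6=6). clock=0
Op 3: insert b.com -> 10.0.0.4 (expiry=0+4=4). clock=0
Op 4: tick 12 -> clock=12. purged={b.com,c.com,e.com}
Op 5: insert a.com -> 10.0.0.3 (expiry=12+7=19). clock=12
Op 6: tick 15 -> clock=27. purged={a.com}
Op 7: tick 11 -> clock=38.
Op 8: insert c.com -> 10.0.0.7 (expiry=38+3=41). clock=38
Op 9: tick 2 -> clock=40.
Op 10: tick 6 -> clock=46. purged={c.com}
Op 11: tick 6 -> clock=52.
Op 12: insert d.com -> 10.0.0.3 (expiry=52+12=64). clock=52
Op 13: insert d.com -> 10.0.0.4 (expiry=52+2=54). clock=52
Op 14: tick 1 -> clock=53.
Op 15: tick 1 -> clock=54. purged={d.com}
Op 16: tick 13 -> clock=67.
Op 17: insert f.com -> 10.0.0.5 (expiry=67+12=79). clock=67
Op 18: insert f.com -> 10.0.0.4 (expiry=67+10=77). clock=67
Op 19: tick 15 -> clock=82. purged={f.com}
lookup c.com: not in cache (expired or never inserted)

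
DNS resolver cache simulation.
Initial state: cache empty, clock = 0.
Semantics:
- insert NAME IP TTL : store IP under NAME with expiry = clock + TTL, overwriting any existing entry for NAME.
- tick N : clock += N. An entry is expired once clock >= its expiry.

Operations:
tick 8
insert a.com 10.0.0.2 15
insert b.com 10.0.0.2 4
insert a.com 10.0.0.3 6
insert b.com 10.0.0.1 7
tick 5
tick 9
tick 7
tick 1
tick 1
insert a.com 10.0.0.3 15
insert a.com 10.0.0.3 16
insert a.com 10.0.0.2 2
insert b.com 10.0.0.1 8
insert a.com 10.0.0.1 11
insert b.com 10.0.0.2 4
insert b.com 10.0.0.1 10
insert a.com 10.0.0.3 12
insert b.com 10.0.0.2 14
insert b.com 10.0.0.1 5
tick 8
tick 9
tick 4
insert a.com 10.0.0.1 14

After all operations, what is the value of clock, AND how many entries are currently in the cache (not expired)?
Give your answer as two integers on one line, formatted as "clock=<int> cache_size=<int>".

Answer: clock=52 cache_size=1

Derivation:
Op 1: tick 8 -> clock=8.
Op 2: insert a.com -> 10.0.0.2 (expiry=8+15=23). clock=8
Op 3: insert b.com -> 10.0.0.2 (expiry=8+4=12). clock=8
Op 4: insert a.com -> 10.0.0.3 (expiry=8+6=14). clock=8
Op 5: insert b.com -> 10.0.0.1 (expiry=8+7=15). clock=8
Op 6: tick 5 -> clock=13.
Op 7: tick 9 -> clock=22. purged={a.com,b.com}
Op 8: tick 7 -> clock=29.
Op 9: tick 1 -> clock=30.
Op 10: tick 1 -> clock=31.
Op 11: insert a.com -> 10.0.0.3 (expiry=31+15=46). clock=31
Op 12: insert a.com -> 10.0.0.3 (expiry=31+16=47). clock=31
Op 13: insert a.com -> 10.0.0.2 (expiry=31+2=33). clock=31
Op 14: insert b.com -> 10.0.0.1 (expiry=31+8=39). clock=31
Op 15: insert a.com -> 10.0.0.1 (expiry=31+11=42). clock=31
Op 16: insert b.com -> 10.0.0.2 (expiry=31+4=35). clock=31
Op 17: insert b.com -> 10.0.0.1 (expiry=31+10=41). clock=31
Op 18: insert a.com -> 10.0.0.3 (expiry=31+12=43). clock=31
Op 19: insert b.com -> 10.0.0.2 (expiry=31+14=45). clock=31
Op 20: insert b.com -> 10.0.0.1 (expiry=31+5=36). clock=31
Op 21: tick 8 -> clock=39. purged={b.com}
Op 22: tick 9 -> clock=48. purged={a.com}
Op 23: tick 4 -> clock=52.
Op 24: insert a.com -> 10.0.0.1 (expiry=52+14=66). clock=52
Final clock = 52
Final cache (unexpired): {a.com} -> size=1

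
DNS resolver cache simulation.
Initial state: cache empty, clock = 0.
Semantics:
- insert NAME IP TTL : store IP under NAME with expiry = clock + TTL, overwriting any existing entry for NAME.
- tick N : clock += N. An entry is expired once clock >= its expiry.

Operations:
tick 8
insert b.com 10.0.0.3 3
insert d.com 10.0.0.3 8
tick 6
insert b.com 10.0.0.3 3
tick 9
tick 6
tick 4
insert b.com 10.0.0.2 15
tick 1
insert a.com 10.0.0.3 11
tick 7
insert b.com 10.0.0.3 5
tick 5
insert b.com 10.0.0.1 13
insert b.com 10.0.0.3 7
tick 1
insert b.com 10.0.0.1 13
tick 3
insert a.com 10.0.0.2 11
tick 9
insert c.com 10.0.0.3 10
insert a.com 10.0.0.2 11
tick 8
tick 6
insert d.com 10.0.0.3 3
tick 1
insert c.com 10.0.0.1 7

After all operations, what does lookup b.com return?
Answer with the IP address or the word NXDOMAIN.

Answer: NXDOMAIN

Derivation:
Op 1: tick 8 -> clock=8.
Op 2: insert b.com -> 10.0.0.3 (expiry=8+3=11). clock=8
Op 3: insert d.com -> 10.0.0.3 (expiry=8+8=16). clock=8
Op 4: tick 6 -> clock=14. purged={b.com}
Op 5: insert b.com -> 10.0.0.3 (expiry=14+3=17). clock=14
Op 6: tick 9 -> clock=23. purged={b.com,d.com}
Op 7: tick 6 -> clock=29.
Op 8: tick 4 -> clock=33.
Op 9: insert b.com -> 10.0.0.2 (expiry=33+15=48). clock=33
Op 10: tick 1 -> clock=34.
Op 11: insert a.com -> 10.0.0.3 (expiry=34+11=45). clock=34
Op 12: tick 7 -> clock=41.
Op 13: insert b.com -> 10.0.0.3 (expiry=41+5=46). clock=41
Op 14: tick 5 -> clock=46. purged={a.com,b.com}
Op 15: insert b.com -> 10.0.0.1 (expiry=46+13=59). clock=46
Op 16: insert b.com -> 10.0.0.3 (expiry=46+7=53). clock=46
Op 17: tick 1 -> clock=47.
Op 18: insert b.com -> 10.0.0.1 (expiry=47+13=60). clock=47
Op 19: tick 3 -> clock=50.
Op 20: insert a.com -> 10.0.0.2 (expiry=50+11=61). clock=50
Op 21: tick 9 -> clock=59.
Op 22: insert c.com -> 10.0.0.3 (expiry=59+10=69). clock=59
Op 23: insert a.com -> 10.0.0.2 (expiry=59+11=70). clock=59
Op 24: tick 8 -> clock=67. purged={b.com}
Op 25: tick 6 -> clock=73. purged={a.com,c.com}
Op 26: insert d.com -> 10.0.0.3 (expiry=73+3=76). clock=73
Op 27: tick 1 -> clock=74.
Op 28: insert c.com -> 10.0.0.1 (expiry=74+7=81). clock=74
lookup b.com: not in cache (expired or never inserted)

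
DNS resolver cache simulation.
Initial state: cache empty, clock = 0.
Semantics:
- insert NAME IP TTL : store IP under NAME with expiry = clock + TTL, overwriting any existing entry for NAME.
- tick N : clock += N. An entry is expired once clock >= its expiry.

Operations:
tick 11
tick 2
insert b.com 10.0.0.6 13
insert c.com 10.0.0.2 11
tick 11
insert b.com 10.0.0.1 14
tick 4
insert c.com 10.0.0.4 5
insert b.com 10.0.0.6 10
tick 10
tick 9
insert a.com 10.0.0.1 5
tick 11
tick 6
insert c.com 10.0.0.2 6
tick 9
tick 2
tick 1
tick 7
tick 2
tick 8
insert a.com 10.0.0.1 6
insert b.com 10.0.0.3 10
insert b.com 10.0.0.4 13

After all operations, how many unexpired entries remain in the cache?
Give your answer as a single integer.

Answer: 2

Derivation:
Op 1: tick 11 -> clock=11.
Op 2: tick 2 -> clock=13.
Op 3: insert b.com -> 10.0.0.6 (expiry=13+13=26). clock=13
Op 4: insert c.com -> 10.0.0.2 (expiry=13+11=24). clock=13
Op 5: tick 11 -> clock=24. purged={c.com}
Op 6: insert b.com -> 10.0.0.1 (expiry=24+14=38). clock=24
Op 7: tick 4 -> clock=28.
Op 8: insert c.com -> 10.0.0.4 (expiry=28+5=33). clock=28
Op 9: insert b.com -> 10.0.0.6 (expiry=28+10=38). clock=28
Op 10: tick 10 -> clock=38. purged={b.com,c.com}
Op 11: tick 9 -> clock=47.
Op 12: insert a.com -> 10.0.0.1 (expiry=47+5=52). clock=47
Op 13: tick 11 -> clock=58. purged={a.com}
Op 14: tick 6 -> clock=64.
Op 15: insert c.com -> 10.0.0.2 (expiry=64+6=70). clock=64
Op 16: tick 9 -> clock=73. purged={c.com}
Op 17: tick 2 -> clock=75.
Op 18: tick 1 -> clock=76.
Op 19: tick 7 -> clock=83.
Op 20: tick 2 -> clock=85.
Op 21: tick 8 -> clock=93.
Op 22: insert a.com -> 10.0.0.1 (expiry=93+6=99). clock=93
Op 23: insert b.com -> 10.0.0.3 (expiry=93+10=103). clock=93
Op 24: insert b.com -> 10.0.0.4 (expiry=93+13=106). clock=93
Final cache (unexpired): {a.com,b.com} -> size=2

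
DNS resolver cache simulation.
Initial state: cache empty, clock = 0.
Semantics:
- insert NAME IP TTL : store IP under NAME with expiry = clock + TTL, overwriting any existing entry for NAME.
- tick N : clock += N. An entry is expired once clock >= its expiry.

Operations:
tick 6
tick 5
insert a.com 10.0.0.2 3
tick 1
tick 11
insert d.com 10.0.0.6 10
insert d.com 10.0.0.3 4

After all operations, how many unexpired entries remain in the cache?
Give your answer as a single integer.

Op 1: tick 6 -> clock=6.
Op 2: tick 5 -> clock=11.
Op 3: insert a.com -> 10.0.0.2 (expiry=11+3=14). clock=11
Op 4: tick 1 -> clock=12.
Op 5: tick 11 -> clock=23. purged={a.com}
Op 6: insert d.com -> 10.0.0.6 (expiry=23+10=33). clock=23
Op 7: insert d.com -> 10.0.0.3 (expiry=23+4=27). clock=23
Final cache (unexpired): {d.com} -> size=1

Answer: 1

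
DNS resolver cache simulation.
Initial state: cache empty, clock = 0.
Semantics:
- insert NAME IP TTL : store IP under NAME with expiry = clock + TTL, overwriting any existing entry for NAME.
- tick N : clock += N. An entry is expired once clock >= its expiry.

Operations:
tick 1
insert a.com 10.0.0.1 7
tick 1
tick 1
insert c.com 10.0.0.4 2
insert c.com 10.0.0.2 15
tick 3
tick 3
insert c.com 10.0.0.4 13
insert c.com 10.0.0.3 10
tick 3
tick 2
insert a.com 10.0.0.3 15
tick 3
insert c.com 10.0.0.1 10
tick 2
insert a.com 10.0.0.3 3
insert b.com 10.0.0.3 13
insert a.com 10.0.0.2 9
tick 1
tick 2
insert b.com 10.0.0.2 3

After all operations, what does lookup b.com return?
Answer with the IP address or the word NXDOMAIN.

Op 1: tick 1 -> clock=1.
Op 2: insert a.com -> 10.0.0.1 (expiry=1+7=8). clock=1
Op 3: tick 1 -> clock=2.
Op 4: tick 1 -> clock=3.
Op 5: insert c.com -> 10.0.0.4 (expiry=3+2=5). clock=3
Op 6: insert c.com -> 10.0.0.2 (expiry=3+15=18). clock=3
Op 7: tick 3 -> clock=6.
Op 8: tick 3 -> clock=9. purged={a.com}
Op 9: insert c.com -> 10.0.0.4 (expiry=9+13=22). clock=9
Op 10: insert c.com -> 10.0.0.3 (expiry=9+10=19). clock=9
Op 11: tick 3 -> clock=12.
Op 12: tick 2 -> clock=14.
Op 13: insert a.com -> 10.0.0.3 (expiry=14+15=29). clock=14
Op 14: tick 3 -> clock=17.
Op 15: insert c.com -> 10.0.0.1 (expiry=17+10=27). clock=17
Op 16: tick 2 -> clock=19.
Op 17: insert a.com -> 10.0.0.3 (expiry=19+3=22). clock=19
Op 18: insert b.com -> 10.0.0.3 (expiry=19+13=32). clock=19
Op 19: insert a.com -> 10.0.0.2 (expiry=19+9=28). clock=19
Op 20: tick 1 -> clock=20.
Op 21: tick 2 -> clock=22.
Op 22: insert b.com -> 10.0.0.2 (expiry=22+3=25). clock=22
lookup b.com: present, ip=10.0.0.2 expiry=25 > clock=22

Answer: 10.0.0.2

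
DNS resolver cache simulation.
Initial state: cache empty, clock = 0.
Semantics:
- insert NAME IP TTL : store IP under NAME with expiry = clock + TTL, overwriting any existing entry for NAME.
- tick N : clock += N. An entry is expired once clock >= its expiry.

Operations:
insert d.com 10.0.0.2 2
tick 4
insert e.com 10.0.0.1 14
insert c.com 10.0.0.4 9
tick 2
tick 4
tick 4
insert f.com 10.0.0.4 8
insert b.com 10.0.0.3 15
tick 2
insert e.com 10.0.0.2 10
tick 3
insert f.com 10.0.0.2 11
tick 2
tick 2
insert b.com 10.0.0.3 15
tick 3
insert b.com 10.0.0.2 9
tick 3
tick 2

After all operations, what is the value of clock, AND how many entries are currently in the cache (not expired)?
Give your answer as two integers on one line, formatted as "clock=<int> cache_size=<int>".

Answer: clock=31 cache_size=1

Derivation:
Op 1: insert d.com -> 10.0.0.2 (expiry=0+2=2). clock=0
Op 2: tick 4 -> clock=4. purged={d.com}
Op 3: insert e.com -> 10.0.0.1 (expiry=4+14=18). clock=4
Op 4: insert c.com -> 10.0.0.4 (expiry=4+9=13). clock=4
Op 5: tick 2 -> clock=6.
Op 6: tick 4 -> clock=10.
Op 7: tick 4 -> clock=14. purged={c.com}
Op 8: insert f.com -> 10.0.0.4 (expiry=14+8=22). clock=14
Op 9: insert b.com -> 10.0.0.3 (expiry=14+15=29). clock=14
Op 10: tick 2 -> clock=16.
Op 11: insert e.com -> 10.0.0.2 (expiry=16+10=26). clock=16
Op 12: tick 3 -> clock=19.
Op 13: insert f.com -> 10.0.0.2 (expiry=19+11=30). clock=19
Op 14: tick 2 -> clock=21.
Op 15: tick 2 -> clock=23.
Op 16: insert b.com -> 10.0.0.3 (expiry=23+15=38). clock=23
Op 17: tick 3 -> clock=26. purged={e.com}
Op 18: insert b.com -> 10.0.0.2 (expiry=26+9=35). clock=26
Op 19: tick 3 -> clock=29.
Op 20: tick 2 -> clock=31. purged={f.com}
Final clock = 31
Final cache (unexpired): {b.com} -> size=1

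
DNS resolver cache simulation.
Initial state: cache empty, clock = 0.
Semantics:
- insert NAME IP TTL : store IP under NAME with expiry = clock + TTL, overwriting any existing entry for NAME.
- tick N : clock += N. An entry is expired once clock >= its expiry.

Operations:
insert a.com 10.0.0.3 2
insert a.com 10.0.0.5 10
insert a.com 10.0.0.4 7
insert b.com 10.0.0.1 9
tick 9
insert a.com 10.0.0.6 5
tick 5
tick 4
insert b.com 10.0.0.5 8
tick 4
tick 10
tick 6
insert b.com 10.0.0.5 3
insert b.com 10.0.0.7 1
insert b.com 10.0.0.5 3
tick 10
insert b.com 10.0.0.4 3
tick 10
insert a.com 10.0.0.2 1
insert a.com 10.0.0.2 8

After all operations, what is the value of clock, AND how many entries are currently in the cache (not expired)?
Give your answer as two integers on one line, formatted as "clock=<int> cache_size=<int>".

Op 1: insert a.com -> 10.0.0.3 (expiry=0+2=2). clock=0
Op 2: insert a.com -> 10.0.0.5 (expiry=0+10=10). clock=0
Op 3: insert a.com -> 10.0.0.4 (expiry=0+7=7). clock=0
Op 4: insert b.com -> 10.0.0.1 (expiry=0+9=9). clock=0
Op 5: tick 9 -> clock=9. purged={a.com,b.com}
Op 6: insert a.com -> 10.0.0.6 (expiry=9+5=14). clock=9
Op 7: tick 5 -> clock=14. purged={a.com}
Op 8: tick 4 -> clock=18.
Op 9: insert b.com -> 10.0.0.5 (expiry=18+8=26). clock=18
Op 10: tick 4 -> clock=22.
Op 11: tick 10 -> clock=32. purged={b.com}
Op 12: tick 6 -> clock=38.
Op 13: insert b.com -> 10.0.0.5 (expiry=38+3=41). clock=38
Op 14: insert b.com -> 10.0.0.7 (expiry=38+1=39). clock=38
Op 15: insert b.com -> 10.0.0.5 (expiry=38+3=41). clock=38
Op 16: tick 10 -> clock=48. purged={b.com}
Op 17: insert b.com -> 10.0.0.4 (expiry=48+3=51). clock=48
Op 18: tick 10 -> clock=58. purged={b.com}
Op 19: insert a.com -> 10.0.0.2 (expiry=58+1=59). clock=58
Op 20: insert a.com -> 10.0.0.2 (expiry=58+8=66). clock=58
Final clock = 58
Final cache (unexpired): {a.com} -> size=1

Answer: clock=58 cache_size=1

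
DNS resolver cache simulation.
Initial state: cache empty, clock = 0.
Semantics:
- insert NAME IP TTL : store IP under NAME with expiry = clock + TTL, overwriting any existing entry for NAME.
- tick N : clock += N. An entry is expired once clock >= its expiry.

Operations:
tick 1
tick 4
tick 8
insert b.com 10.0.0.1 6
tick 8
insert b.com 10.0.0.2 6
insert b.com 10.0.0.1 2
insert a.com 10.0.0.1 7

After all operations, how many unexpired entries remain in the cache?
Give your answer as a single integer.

Op 1: tick 1 -> clock=1.
Op 2: tick 4 -> clock=5.
Op 3: tick 8 -> clock=13.
Op 4: insert b.com -> 10.0.0.1 (expiry=13+6=19). clock=13
Op 5: tick 8 -> clock=21. purged={b.com}
Op 6: insert b.com -> 10.0.0.2 (expiry=21+6=27). clock=21
Op 7: insert b.com -> 10.0.0.1 (expiry=21+2=23). clock=21
Op 8: insert a.com -> 10.0.0.1 (expiry=21+7=28). clock=21
Final cache (unexpired): {a.com,b.com} -> size=2

Answer: 2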